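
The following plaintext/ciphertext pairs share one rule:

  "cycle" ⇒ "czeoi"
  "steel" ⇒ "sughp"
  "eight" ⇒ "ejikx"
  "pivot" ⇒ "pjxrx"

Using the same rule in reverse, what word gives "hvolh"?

humid

The shift increases by 1 at each position, starting from +0: 0, 1, 2, ….
Decoding hvolh: h−0=h, v−1=u, o−2=m, l−3=i, h−4=d.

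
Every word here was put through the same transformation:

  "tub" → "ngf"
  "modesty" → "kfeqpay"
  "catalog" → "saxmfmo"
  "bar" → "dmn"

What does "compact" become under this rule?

The output letters match the input read backwards, each shifted +12: tub reversed is but. Two steps: reverse the string, then apply a Caesar shift of +12.
For compact: reverse → tcapmoc; then shift: t+12=f, c+12=o, a+12=m, p+12=b, m+12=y, o+12=a, c+12=o.

fombyao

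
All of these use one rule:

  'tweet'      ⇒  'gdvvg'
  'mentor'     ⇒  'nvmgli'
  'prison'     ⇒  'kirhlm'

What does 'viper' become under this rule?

Each pair mirrors across the alphabet (t↔g, w↔d, e↔v): positions sum to 25. Letters are reflected about the middle of the alphabet (position → 25−position): Atbash.
For viper: v↔e, i↔r, p↔k, e↔v, r↔i.

erkvi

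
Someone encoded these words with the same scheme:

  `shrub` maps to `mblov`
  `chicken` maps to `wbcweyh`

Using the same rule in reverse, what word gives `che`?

ink

This is a Caesar cipher with shift 20.
Undoing it on che: c−20=i, h−20=n, e−20=k.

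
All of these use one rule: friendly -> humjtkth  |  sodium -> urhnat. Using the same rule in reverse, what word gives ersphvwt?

Each letter shifts forward by (position + 2), i.e. 2, 3, 4, … — the shift grows by one for each successive letter.
Decoding ersphvwt: e−2=c, r−3=o, s−4=o, p−5=k, h−6=b, v−7=o, w−8=o, t−9=k.

cookbook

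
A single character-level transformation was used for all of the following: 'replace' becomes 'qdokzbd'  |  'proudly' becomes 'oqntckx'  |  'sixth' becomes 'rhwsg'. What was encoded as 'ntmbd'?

ounce

Compare letters: r→q is +25, e→d is +25, p→o is +25 — a constant shift. It's a constant shift of +25 (ROT25).
Decoding ntmbd: n−25=o, t−25=u, m−25=n, b−25=c, d−25=e.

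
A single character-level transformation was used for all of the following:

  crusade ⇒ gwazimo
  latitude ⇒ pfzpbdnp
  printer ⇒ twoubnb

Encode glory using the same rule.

The shift increases by 1 at each position, starting from +4: 4, 5, 6, ….
On glory: g+4=k, l+5=q, o+6=u, r+7=y, y+8=g.

kquyg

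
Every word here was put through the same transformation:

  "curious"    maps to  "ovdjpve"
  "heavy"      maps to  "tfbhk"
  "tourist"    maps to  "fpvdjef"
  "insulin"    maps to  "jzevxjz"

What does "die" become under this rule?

The rule splits by letter class: vowels +1, consonants +12.
On die: d(cons)+12=p, i(vowel)+1=j, e(vowel)+1=f.

pjf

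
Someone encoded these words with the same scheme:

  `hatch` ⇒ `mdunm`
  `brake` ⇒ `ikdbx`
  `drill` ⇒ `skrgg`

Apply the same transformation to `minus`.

lrqzp

h(7)→m(12) and a(0)→d(3) fit y≡5x+3 (mod 26); the inverse of 5 mod 26 is 21. Treating letters as 0–25, the rule is x ↦ 5x + 3 (mod 26).
On minus: m(12)→5·12+3≡11=l; i(8)→5·8+3≡17=r; n(13)→5·13+3≡16=q; u(20)→5·20+3≡25=z; s(18)→5·18+3≡15=p (all mod 26).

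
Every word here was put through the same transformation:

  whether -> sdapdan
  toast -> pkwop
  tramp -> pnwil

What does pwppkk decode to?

tattoo

Compare letters: w→s is +22, h→d is +22, e→a is +22 — a constant shift. Every letter moves 22 places later in the alphabet, wrapping around z→a.
Undoing it on pwppkk: p−22=t, w−22=a, p−22=t, p−22=t, k−22=o, k−22=o.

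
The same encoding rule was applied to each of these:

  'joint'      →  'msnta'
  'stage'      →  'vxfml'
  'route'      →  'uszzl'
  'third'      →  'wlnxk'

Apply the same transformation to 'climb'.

In joint: j→m is +3, o→s is +4, i→n is +5, n→t is +6 — the shift increases by 1 each position. Each letter shifts forward by (position + 3), i.e. 3, 4, 5, … — the shift grows by one for each successive letter.
On climb: c+3=f, l+4=p, i+5=n, m+6=s, b+7=i.

fpnsi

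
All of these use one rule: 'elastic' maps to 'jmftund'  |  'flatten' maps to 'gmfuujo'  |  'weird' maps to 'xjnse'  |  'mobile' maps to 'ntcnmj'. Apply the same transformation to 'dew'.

ejx

The rule splits by letter class: vowels +5, consonants +1.
Applying it to dew: d(cons)+1=e, e(vowel)+5=j, w(cons)+1=x.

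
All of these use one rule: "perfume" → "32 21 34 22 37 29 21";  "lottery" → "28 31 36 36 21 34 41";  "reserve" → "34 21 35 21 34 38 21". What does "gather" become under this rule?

23 17 36 24 21 34

p is letter #16 and maps to 32: an offset of 16. The number is (letter's place in the alphabet, a=1) + 16.
On gather: g=7→23, a=1→17, t=20→36, h=8→24, e=5→21, r=18→34.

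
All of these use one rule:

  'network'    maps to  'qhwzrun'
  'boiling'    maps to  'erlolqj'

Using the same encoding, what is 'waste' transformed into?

Compare letters: n→q is +3, e→h is +3, t→w is +3 — a constant shift. Every letter moves 3 places later in the alphabet, wrapping around z→a.
On waste: w+3=z, a+3=d, s+3=v, t+3=w, e+3=h.

zdvwh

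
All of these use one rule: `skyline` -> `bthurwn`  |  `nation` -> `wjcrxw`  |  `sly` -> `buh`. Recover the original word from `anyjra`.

repair

Compare letters: s→b is +9, k→t is +9, y→h is +9 — a constant shift. Every letter moves 9 places later in the alphabet, wrapping around z→a.
Undoing it on anyjra: a−9=r, n−9=e, y−9=p, j−9=a, r−9=i, a−9=r.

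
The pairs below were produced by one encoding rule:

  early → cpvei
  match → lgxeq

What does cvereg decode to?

The output letters match the input read backwards, each shifted +4: early reversed is ylrae. Read the word backwards and shift each letter +4.
Undoing it on cvereg: shift back: c−4=y, v−4=r, e−4=a, r−4=n, e−4=a, g−4=c → yranac; then reverse → canary.

canary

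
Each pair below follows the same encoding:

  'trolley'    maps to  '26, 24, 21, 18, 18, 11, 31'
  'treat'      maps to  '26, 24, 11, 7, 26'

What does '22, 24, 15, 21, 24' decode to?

Each letter is replaced by its alphabet position (a=1..z=26) + 6.
Undoing it on 22, 24, 15, 21, 24: 22→(22−6)÷1=16=p, 24→(24−6)÷1=18=r, 15→(15−6)÷1=9=i, 21→(21−6)÷1=15=o, 24→(24−6)÷1=18=r.

prior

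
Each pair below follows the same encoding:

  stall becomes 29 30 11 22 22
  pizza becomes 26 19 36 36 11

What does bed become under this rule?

12 15 14

s is letter #19 and maps to 29: an offset of 10. Letters become their 1-based position plus 10 (so a→11, b→12, …).
For bed: b=2→12, e=5→15, d=4→14.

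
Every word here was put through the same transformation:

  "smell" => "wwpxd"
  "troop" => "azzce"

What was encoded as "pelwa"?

plate

The output letters match the input read backwards, each shifted +11: smell reversed is llems. Two steps: reverse the string, then apply a Caesar shift of +11.
Undoing it on pelwa: shift back: p−11=e, e−11=t, l−11=a, w−11=l, a−11=p → etalp; then reverse → plate.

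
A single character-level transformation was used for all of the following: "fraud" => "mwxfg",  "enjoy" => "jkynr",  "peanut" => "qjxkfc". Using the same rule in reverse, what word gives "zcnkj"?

stone

This is an affine cipher: with a=0,…,z=25, each position x becomes (3x+23) mod 26.
Undoing it on zcnkj: z(25)→9·(25−23)≡18=s; c(2)→9·(2−23)≡19=t; n(13)→9·(13−23)≡14=o; k(10)→9·(10−23)≡13=n; j(9)→9·(9−23)≡4=e (all mod 26).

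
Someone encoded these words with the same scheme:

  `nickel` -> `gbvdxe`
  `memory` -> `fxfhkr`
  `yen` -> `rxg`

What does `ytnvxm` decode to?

Compare letters: n→g is +19, i→b is +19, c→v is +19 — a constant shift. It's a constant shift of +19 (ROT19).
Decoding ytnvxm: y−19=f, t−19=a, n−19=u, v−19=c, x−19=e, m−19=t.

faucet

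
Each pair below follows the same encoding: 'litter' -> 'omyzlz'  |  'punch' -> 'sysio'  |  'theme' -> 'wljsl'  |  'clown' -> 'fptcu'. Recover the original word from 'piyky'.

The shift increases by 1 at each position, starting from +3: 3, 4, 5, ….
Decoding piyky: p−3=m, i−4=e, y−5=t, k−6=e, y−7=r.

meter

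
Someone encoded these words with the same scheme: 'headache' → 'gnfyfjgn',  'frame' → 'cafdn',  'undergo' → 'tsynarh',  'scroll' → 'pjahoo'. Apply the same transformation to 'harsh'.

h(7)→g(6) and e(4)→n(13) fit y≡15x+5 (mod 26); the inverse of 15 mod 26 is 7. This is an affine cipher: with a=0,…,z=25, each position x becomes (15x+5) mod 26.
For harsh: h(7)→15·7+5≡6=g; a(0)→15·0+5≡5=f; r(17)→15·17+5≡0=a; s(18)→15·18+5≡15=p; h(7)→15·7+5≡6=g (all mod 26).

gfapg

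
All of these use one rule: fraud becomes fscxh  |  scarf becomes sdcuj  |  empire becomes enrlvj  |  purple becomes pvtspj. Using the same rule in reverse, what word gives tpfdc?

In fraud: f→f is +0, r→s is +1, a→c is +2, u→x is +3 — the shift increases by 1 each position. Each letter shifts forward by its position index (0, 1, 2, …) — the shift grows by one for each successive letter.
Undoing it on tpfdc: t−0=t, p−1=o, f−2=d, d−3=a, c−4=y.

today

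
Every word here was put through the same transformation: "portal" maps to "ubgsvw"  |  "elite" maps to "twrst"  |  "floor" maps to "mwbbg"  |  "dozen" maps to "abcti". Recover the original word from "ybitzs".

Each letter's alphabet position (a=0..z=25) is mapped through 19·x+21 mod 26 — an affine cipher.
Undoing it on ybitzs: y(24)→11·(24−21)≡7=h; b(1)→11·(1−21)≡14=o; i(8)→11·(8−21)≡13=n; t(19)→11·(19−21)≡4=e; z(25)→11·(25−21)≡18=s; s(18)→11·(18−21)≡19=t (all mod 26).

honest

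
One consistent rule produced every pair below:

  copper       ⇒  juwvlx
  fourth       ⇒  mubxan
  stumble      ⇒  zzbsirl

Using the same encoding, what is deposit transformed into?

The shifts repeat in a cycle of length 2: positions 0,1,… shift by +7, +6, then the pattern repeats.
Applying it to deposit: d+7=k, e+6=k, p+7=w, o+6=u, s+7=z, i+6=o, t+7=a.

kkwuzoa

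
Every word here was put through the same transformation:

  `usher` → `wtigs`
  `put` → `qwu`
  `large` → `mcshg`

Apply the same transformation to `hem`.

ign

The shift depends on letter class: consonant s→t is +1, but vowel u→w is +2. Vowels shift forward by 2 and consonants shift forward by 1.
On hem: h(cons)+1=i, e(vowel)+2=g, m(cons)+1=n.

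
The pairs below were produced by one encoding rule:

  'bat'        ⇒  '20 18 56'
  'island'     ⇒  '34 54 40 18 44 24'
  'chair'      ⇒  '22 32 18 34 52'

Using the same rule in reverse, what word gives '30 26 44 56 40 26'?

gentle

b(#2)→20 and a(#1)→18: differences scale by 2, so n = 2·pos + 16. The formula is n = 2×(alphabet index, a=1) + 16.
Decoding 30 26 44 56 40 26: 30→(30−16)÷2=7=g, 26→(26−16)÷2=5=e, 44→(44−16)÷2=14=n, 56→(56−16)÷2=20=t, 40→(40−16)÷2=12=l, 26→(26−16)÷2=5=e.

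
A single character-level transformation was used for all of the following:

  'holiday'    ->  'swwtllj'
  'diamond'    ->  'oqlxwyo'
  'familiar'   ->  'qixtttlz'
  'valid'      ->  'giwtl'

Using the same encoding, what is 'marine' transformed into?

xictvp

It's a Vigenère-style cipher with numeric key [11,8,11]: position i shifts by key[i mod 3].
On marine: m+11=x, a+8=i, r+11=c, i+11=t, n+8=v, e+11=p.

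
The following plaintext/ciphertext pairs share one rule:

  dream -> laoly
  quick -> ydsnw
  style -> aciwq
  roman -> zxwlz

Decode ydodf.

quest

In dream: d→l is +8, r→a is +9, e→o is +10, a→l is +11 — the shift increases by 1 each position. Letter i (0-indexed) is shifted by i+8, so successive shifts are 8, 9, 10, ….
Undoing it on ydodf: y−8=q, d−9=u, o−10=e, d−11=s, f−12=t.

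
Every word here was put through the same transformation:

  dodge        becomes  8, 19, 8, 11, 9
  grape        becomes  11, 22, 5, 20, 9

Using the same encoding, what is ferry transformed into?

Each letter is replaced by its alphabet position (a=1..z=26) + 4.
For ferry: f=6→10, e=5→9, r=18→22, r=18→22, y=25→29.

10, 9, 22, 22, 29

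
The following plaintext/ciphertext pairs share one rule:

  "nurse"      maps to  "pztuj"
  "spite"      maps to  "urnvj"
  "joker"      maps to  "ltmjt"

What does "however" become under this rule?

jtyjxjt

The shift depends on letter class: consonant n→p is +2, but vowel u→z is +5. The rule splits by letter class: vowels +5, consonants +2.
Applying it to however: h(cons)+2=j, o(vowel)+5=t, w(cons)+2=y, e(vowel)+5=j, v(cons)+2=x, e(vowel)+5=j, r(cons)+2=t.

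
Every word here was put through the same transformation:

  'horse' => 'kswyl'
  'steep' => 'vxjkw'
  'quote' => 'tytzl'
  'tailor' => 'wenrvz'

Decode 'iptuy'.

floor

In horse: h→k is +3, o→s is +4, r→w is +5, s→y is +6 — the shift increases by 1 each position. The shift increases by 1 at each position, starting from +3: 3, 4, 5, ….
Reversing it on iptuy: i−3=f, p−4=l, t−5=o, u−6=o, y−7=r.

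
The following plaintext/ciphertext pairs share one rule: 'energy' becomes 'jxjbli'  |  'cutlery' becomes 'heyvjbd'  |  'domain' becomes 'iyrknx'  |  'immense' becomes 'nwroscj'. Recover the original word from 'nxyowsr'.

interim

Shifts by position in energy: pos 0: e→j (+5), pos 1: n→x (+10), pos 2: e→j (+5), pos 3: r→b (+10) — repeating every 2. It's a Vigenère-style cipher with numeric key [5,10]: position i shifts by key[i mod 2].
Reversing it on nxyowsr: n−5=i, x−10=n, y−5=t, o−10=e, w−5=r, s−10=i, r−5=m.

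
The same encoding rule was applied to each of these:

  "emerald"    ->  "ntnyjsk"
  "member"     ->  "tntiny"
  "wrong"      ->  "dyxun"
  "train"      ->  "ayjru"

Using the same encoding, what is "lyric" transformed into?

sfyrj

The shift depends on letter class: consonant m→t is +7, but vowel e→n is +9. Vowels shift forward by 9 and consonants shift forward by 7.
Applying it to lyric: l(cons)+7=s, y(cons)+7=f, r(cons)+7=y, i(vowel)+9=r, c(cons)+7=j.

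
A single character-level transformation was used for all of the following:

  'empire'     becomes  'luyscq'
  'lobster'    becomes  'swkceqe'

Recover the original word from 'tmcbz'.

In empire: e→l is +7, m→u is +8, p→y is +9, i→s is +10 — the shift increases by 1 each position. The shift increases by 1 at each position, starting from +7: 7, 8, 9, ….
Undoing it on tmcbz: t−7=m, m−8=e, c−9=t, b−10=r, z−11=o.

metro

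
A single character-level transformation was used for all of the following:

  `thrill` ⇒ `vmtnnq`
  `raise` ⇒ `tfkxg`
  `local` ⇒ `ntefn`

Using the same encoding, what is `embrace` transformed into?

Shifts by position in thrill: pos 0: t→v (+2), pos 1: h→m (+5), pos 2: r→t (+2), pos 3: i→n (+5) — repeating every 2. The shifts repeat in a cycle of length 2: positions 0,1,… shift by +2, +5, then the pattern repeats.
Applying it to embrace: e+2=g, m+5=r, b+2=d, r+5=w, a+2=c, c+5=h, e+2=g.

grdwchg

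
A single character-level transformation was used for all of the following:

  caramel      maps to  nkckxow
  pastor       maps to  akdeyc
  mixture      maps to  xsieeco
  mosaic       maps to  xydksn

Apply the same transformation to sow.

dyh

The shift depends on letter class: consonant c→n is +11, but vowel a→k is +10. Vowels shift forward by 10 and consonants shift forward by 11.
On sow: s(cons)+11=d, o(vowel)+10=y, w(cons)+11=h.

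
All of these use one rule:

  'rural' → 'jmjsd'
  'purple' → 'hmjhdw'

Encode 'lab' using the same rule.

Compare letters: r→j is +18, u→m is +18, r→j is +18 — a constant shift. Each letter is shifted forward by 18 in the alphabet (a Caesar shift of +18).
For lab: l+18=d, a+18=s, b+18=t.

dst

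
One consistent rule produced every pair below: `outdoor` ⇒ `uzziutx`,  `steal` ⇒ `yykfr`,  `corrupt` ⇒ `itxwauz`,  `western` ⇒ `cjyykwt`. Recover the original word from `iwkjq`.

Shifts by position in outdoor: pos 0: o→u (+6), pos 1: u→z (+5), pos 2: t→z (+6), pos 3: d→i (+5) — repeating every 2. A repeating key of period 2 is used — shifts +6, +5 over and over.
Reversing it on iwkjq: i−6=c, w−5=r, k−6=e, j−5=e, q−6=k.

creek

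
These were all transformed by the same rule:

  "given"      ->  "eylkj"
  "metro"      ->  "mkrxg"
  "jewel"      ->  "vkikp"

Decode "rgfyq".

toxic

g(6)→e(4) and i(8)→y(24) fit y≡23x+22 (mod 26); the inverse of 23 mod 26 is 17. This is an affine cipher: with a=0,…,z=25, each position x becomes (23x+22) mod 26.
Undoing it on rgfyq: r(17)→17·(17−22)≡19=t; g(6)→17·(6−22)≡14=o; f(5)→17·(5−22)≡23=x; y(24)→17·(24−22)≡8=i; q(16)→17·(16−22)≡2=c (all mod 26).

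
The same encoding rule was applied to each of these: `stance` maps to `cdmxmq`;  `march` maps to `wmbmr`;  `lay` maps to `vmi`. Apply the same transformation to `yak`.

The shift depends on letter class: consonant s→c is +10, but vowel a→m is +12. The rule splits by letter class: vowels +12, consonants +10.
Applying it to yak: y(cons)+10=i, a(vowel)+12=m, k(cons)+10=u.

imu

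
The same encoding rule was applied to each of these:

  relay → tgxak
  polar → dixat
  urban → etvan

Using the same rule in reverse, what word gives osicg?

r(17)→t(19) and e(4)→g(6) fit y≡21x+0 (mod 26); the inverse of 21 mod 26 is 5. This is an affine cipher: with a=0,…,z=25, each position x becomes (21x+0) mod 26.
Decoding osicg: o(14)→5·(14−0)≡18=s; s(18)→5·(18−0)≡12=m; i(8)→5·(8−0)≡14=o; c(2)→5·(2−0)≡10=k; g(6)→5·(6−0)≡4=e (all mod 26).

smoke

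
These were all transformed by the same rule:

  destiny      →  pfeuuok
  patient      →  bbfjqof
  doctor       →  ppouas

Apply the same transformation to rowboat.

Shifts by position in destiny: pos 0: d→p (+12), pos 1: e→f (+1), pos 2: s→e (+12), pos 3: t→u (+1) — repeating every 2. The shifts repeat in a cycle of length 2: positions 0,1,… shift by +12, +1, then the pattern repeats.
For rowboat: r+12=d, o+1=p, w+12=i, b+1=c, o+12=a, a+1=b, t+12=f.

dpicabf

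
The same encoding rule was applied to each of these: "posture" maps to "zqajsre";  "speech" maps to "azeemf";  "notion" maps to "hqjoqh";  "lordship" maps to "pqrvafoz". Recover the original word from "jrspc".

truly

p(15)→z(25) and o(14)→q(16) fit y≡9x+20 (mod 26); the inverse of 9 mod 26 is 3. Each letter's alphabet position (a=0..z=25) is mapped through 9·x+20 mod 26 — an affine cipher.
Reversing it on jrspc: j(9)→3·(9−20)≡19=t; r(17)→3·(17−20)≡17=r; s(18)→3·(18−20)≡20=u; p(15)→3·(15−20)≡11=l; c(2)→3·(2−20)≡24=y (all mod 26).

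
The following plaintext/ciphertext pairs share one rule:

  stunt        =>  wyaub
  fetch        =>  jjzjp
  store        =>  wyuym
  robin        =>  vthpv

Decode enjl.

aide

In stunt: s→w is +4, t→y is +5, u→a is +6, n→u is +7 — the shift increases by 1 each position. The shift increases by 1 at each position, starting from +4: 4, 5, 6, ….
Undoing it on enjl: e−4=a, n−5=i, j−6=d, l−7=e.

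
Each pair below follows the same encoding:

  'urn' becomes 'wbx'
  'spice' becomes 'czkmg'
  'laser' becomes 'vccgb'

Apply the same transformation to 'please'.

The shift depends on letter class: consonant r→b is +10, but vowel u→w is +2. The rule splits by letter class: vowels +2, consonants +10.
For please: p(cons)+10=z, l(cons)+10=v, e(vowel)+2=g, a(vowel)+2=c, s(cons)+10=c, e(vowel)+2=g.

zvgccg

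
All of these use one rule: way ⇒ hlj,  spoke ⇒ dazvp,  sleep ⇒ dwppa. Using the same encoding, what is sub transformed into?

Compare letters: w→h is +11, a→l is +11, y→j is +11 — a constant shift. Every letter moves 11 places later in the alphabet, wrapping around z→a.
Applying it to sub: s+11=d, u+11=f, b+11=m.

dfm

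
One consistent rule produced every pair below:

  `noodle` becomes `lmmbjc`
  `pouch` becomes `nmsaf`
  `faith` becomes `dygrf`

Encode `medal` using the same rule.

kcbyj

Compare letters: n→l is +24, o→m is +24, o→m is +24 — a constant shift. Every letter moves 24 places later in the alphabet, wrapping around z→a.
For medal: m+24=k, e+24=c, d+24=b, a+24=y, l+24=j.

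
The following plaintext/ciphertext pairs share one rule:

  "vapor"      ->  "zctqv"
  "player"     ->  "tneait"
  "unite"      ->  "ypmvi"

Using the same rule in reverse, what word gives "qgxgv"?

A repeating key of period 2 is used — shifts +4, +2 over and over.
Reversing it on qgxgv: q−4=m, g−2=e, x−4=t, g−2=e, v−4=r.

meter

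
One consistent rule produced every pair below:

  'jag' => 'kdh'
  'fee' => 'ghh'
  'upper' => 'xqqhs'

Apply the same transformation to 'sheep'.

tihhq

The shift depends on letter class: consonant j→k is +1, but vowel a→d is +3. Vowels shift forward by 3 and consonants shift forward by 1.
Applying it to sheep: s(cons)+1=t, h(cons)+1=i, e(vowel)+3=h, e(vowel)+3=h, p(cons)+1=q.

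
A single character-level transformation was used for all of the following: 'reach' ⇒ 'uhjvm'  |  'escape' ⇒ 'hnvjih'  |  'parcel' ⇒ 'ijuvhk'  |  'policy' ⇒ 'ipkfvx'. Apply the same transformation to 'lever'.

khshu

r(17)→u(20) and e(4)→h(7) fit y≡19x+9 (mod 26); the inverse of 19 mod 26 is 11. Treating letters as 0–25, the rule is x ↦ 19x + 9 (mod 26).
On lever: l(11)→19·11+9≡10=k; e(4)→19·4+9≡7=h; v(21)→19·21+9≡18=s; e(4)→19·4+9≡7=h; r(17)→19·17+9≡20=u (all mod 26).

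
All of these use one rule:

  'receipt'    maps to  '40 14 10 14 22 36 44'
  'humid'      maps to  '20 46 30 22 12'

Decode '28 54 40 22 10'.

r(#18)→40 and e(#5)→14: differences scale by 2, so n = 2·pos + 4. The formula is n = 2×(alphabet index, a=1) + 4.
Reversing it on 28 54 40 22 10: 28→(28−4)÷2=12=l, 54→(54−4)÷2=25=y, 40→(40−4)÷2=18=r, 22→(22−4)÷2=9=i, 10→(10−4)÷2=3=c.

lyric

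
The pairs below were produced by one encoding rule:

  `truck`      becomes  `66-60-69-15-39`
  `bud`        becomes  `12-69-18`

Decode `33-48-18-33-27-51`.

indigo

The formula is n = 3×(alphabet index, a=1) + 6.
Reversing it on 33-48-18-33-27-51: 33→(33−6)÷3=9=i, 48→(48−6)÷3=14=n, 18→(18−6)÷3=4=d, 33→(33−6)÷3=9=i, 27→(27−6)÷3=7=g, 51→(51−6)÷3=15=o.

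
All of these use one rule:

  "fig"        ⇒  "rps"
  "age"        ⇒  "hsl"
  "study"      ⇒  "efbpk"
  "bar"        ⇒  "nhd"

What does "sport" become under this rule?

The shift depends on letter class: consonant f→r is +12, but vowel i→p is +7. Vowels shift forward by 7 and consonants shift forward by 12.
On sport: s(cons)+12=e, p(cons)+12=b, o(vowel)+7=v, r(cons)+12=d, t(cons)+12=f.

ebvdf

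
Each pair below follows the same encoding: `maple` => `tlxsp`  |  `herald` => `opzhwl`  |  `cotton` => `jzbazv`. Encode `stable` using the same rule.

Shifts by position in maple: pos 0: m→t (+7), pos 1: a→l (+11), pos 2: p→x (+8), pos 3: l→s (+7), pos 4: e→p (+11) — repeating every 3. It's a Vigenère-style cipher with numeric key [7,11,8]: position i shifts by key[i mod 3].
For stable: s+7=z, t+11=e, a+8=i, b+7=i, l+11=w, e+8=m.

zeiiwm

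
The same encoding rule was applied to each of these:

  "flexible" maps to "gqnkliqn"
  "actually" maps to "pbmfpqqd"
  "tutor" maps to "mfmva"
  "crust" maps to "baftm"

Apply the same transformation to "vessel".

ynttnq

f(5)→g(6) and l(11)→q(16) fit y≡19x+15 (mod 26); the inverse of 19 mod 26 is 11. This is an affine cipher: with a=0,…,z=25, each position x becomes (19x+15) mod 26.
Applying it to vessel: v(21)→19·21+15≡24=y; e(4)→19·4+15≡13=n; s(18)→19·18+15≡19=t; s(18)→19·18+15≡19=t; e(4)→19·4+15≡13=n; l(11)→19·11+15≡16=q (all mod 26).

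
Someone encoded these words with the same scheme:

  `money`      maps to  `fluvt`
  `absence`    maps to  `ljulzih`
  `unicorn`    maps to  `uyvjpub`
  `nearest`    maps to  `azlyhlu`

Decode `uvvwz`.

spoon

The output letters match the input read backwards, each shifted +7: money reversed is yenom. Read the word backwards and shift each letter +7.
Undoing it on uvvwz: shift back: u−7=n, v−7=o, v−7=o, w−7=p, z−7=s → noops; then reverse → spoon.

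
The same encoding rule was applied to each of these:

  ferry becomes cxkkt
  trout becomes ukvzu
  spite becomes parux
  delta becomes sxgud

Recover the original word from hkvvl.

groom

f(5)→c(2) and e(4)→x(23) fit y≡5x+3 (mod 26); the inverse of 5 mod 26 is 21. Treating letters as 0–25, the rule is x ↦ 5x + 3 (mod 26).
Undoing it on hkvvl: h(7)→21·(7−3)≡6=g; k(10)→21·(10−3)≡17=r; v(21)→21·(21−3)≡14=o; v(21)→21·(21−3)≡14=o; l(11)→21·(11−3)≡12=m (all mod 26).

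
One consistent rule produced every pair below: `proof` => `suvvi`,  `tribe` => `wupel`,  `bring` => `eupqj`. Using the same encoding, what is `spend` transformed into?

The shift depends on letter class: consonant p→s is +3, but vowel o→v is +7. Vowels shift forward by 7 and consonants shift forward by 3.
For spend: s(cons)+3=v, p(cons)+3=s, e(vowel)+7=l, n(cons)+3=q, d(cons)+3=g.

vslqg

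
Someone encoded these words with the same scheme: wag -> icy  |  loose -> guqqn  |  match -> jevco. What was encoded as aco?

The output letters match the input read backwards, each shifted +2: wag reversed is gaw. Read the word backwards and shift each letter +2.
Undoing it on aco: shift back: a−2=y, c−2=a, o−2=m → yam; then reverse → may.

may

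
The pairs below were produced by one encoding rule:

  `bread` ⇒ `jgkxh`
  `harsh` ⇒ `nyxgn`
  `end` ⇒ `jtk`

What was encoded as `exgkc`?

weary

Read the word backwards and shift each letter +6.
Undoing it on exgkc: shift back: e−6=y, x−6=r, g−6=a, k−6=e, c−6=w → yraew; then reverse → weary.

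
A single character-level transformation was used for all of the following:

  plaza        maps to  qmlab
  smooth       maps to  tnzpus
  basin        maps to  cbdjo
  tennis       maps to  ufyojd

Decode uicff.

three

Shifts by position in plaza: pos 0: p→q (+1), pos 1: l→m (+1), pos 2: a→l (+11), pos 3: z→a (+1), pos 4: a→b (+1) — repeating every 3. A repeating key of period 3 is used — shifts +1, +1, +11 over and over.
Reversing it on uicff: u−1=t, i−1=h, c−11=r, f−1=e, f−1=e.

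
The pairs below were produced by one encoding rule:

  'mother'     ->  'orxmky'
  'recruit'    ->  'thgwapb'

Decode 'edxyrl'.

The shift increases by 1 at each position, starting from +2: 2, 3, 4, ….
Reversing it on edxyrl: e−2=c, d−3=a, x−4=t, y−5=t, r−6=l, l−7=e.

cattle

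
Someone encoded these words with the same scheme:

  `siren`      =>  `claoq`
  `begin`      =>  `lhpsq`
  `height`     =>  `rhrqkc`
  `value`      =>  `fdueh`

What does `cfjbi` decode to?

scarf

Shifts by position in siren: pos 0: s→c (+10), pos 1: i→l (+3), pos 2: r→a (+9), pos 3: e→o (+10), pos 4: n→q (+3) — repeating every 3. The shifts repeat in a cycle of length 3: positions 0,1,… shift by +10, +3, +9, then the pattern repeats.
Decoding cfjbi: c−10=s, f−3=c, j−9=a, b−10=r, i−3=f.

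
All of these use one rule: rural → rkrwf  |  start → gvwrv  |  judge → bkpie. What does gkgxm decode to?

r(17)→r(17) and u(20)→k(10) fit y≡15x+22 (mod 26); the inverse of 15 mod 26 is 7. This is an affine cipher: with a=0,…,z=25, each position x becomes (15x+22) mod 26.
Undoing it on gkgxm: g(6)→7·(6−22)≡18=s; k(10)→7·(10−22)≡20=u; g(6)→7·(6−22)≡18=s; x(23)→7·(23−22)≡7=h; m(12)→7·(12−22)≡8=i (all mod 26).

sushi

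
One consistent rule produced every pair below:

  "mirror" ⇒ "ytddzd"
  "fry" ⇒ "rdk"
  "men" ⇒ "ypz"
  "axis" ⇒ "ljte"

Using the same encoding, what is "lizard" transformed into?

The shift depends on letter class: consonant m→y is +12, but vowel i→t is +11. Two shifts are in play — +11 for a/e/i/o/u, +12 for every other letter.
On lizard: l(cons)+12=x, i(vowel)+11=t, z(cons)+12=l, a(vowel)+11=l, r(cons)+12=d, d(cons)+12=p.

xtlldp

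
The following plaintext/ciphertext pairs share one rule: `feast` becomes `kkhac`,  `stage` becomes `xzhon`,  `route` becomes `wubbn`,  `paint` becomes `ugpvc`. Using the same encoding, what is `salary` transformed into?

xgsiai

In feast: f→k is +5, e→k is +6, a→h is +7, s→a is +8 — the shift increases by 1 each position. Letter i (0-indexed) is shifted by i+5, so successive shifts are 5, 6, 7, ….
For salary: s+5=x, a+6=g, l+7=s, a+8=i, r+9=a, y+10=i.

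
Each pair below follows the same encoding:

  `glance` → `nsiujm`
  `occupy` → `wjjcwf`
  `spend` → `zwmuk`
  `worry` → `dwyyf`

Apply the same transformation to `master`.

The shift depends on letter class: consonant g→n is +7, but vowel a→i is +8. Two shifts are in play — +8 for a/e/i/o/u, +7 for every other letter.
On master: m(cons)+7=t, a(vowel)+8=i, s(cons)+7=z, t(cons)+7=a, e(vowel)+8=m, r(cons)+7=y.

tizamy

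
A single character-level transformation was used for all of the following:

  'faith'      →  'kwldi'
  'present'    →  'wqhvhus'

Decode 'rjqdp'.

mango

The output letters match the input read backwards, each shifted +3: faith reversed is htiaf. Two steps: reverse the string, then apply a Caesar shift of +3.
Undoing it on rjqdp: shift back: r−3=o, j−3=g, q−3=n, d−3=a, p−3=m → ognam; then reverse → mango.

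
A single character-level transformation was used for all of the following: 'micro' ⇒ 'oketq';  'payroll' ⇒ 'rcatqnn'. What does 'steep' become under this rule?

Compare letters: m→o is +2, i→k is +2, c→e is +2 — a constant shift. Every letter moves 2 places later in the alphabet, wrapping around z→a.
On steep: s+2=u, t+2=v, e+2=g, e+2=g, p+2=r.

uvggr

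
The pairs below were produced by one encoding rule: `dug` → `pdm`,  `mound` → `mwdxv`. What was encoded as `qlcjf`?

watch

Read the word backwards and shift each letter +9.
Reversing it on qlcjf: shift back: q−9=h, l−9=c, c−9=t, j−9=a, f−9=w → hctaw; then reverse → watch.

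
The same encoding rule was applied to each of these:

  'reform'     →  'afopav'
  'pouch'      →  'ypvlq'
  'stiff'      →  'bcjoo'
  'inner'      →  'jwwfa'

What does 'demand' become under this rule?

The shift depends on letter class: consonant r→a is +9, but vowel e→f is +1. Vowels shift forward by 1 and consonants shift forward by 9.
On demand: d(cons)+9=m, e(vowel)+1=f, m(cons)+9=v, a(vowel)+1=b, n(cons)+9=w, d(cons)+9=m.

mfvbwm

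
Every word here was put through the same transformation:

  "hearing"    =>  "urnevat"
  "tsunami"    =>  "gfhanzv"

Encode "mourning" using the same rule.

zbheavat

This is a Caesar cipher with shift 13.
Applying it to mourning: m+13=z, o+13=b, u+13=h, r+13=e, n+13=a, i+13=v, n+13=a, g+13=t.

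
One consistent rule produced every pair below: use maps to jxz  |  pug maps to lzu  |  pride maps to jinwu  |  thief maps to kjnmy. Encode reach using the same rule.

The output letters match the input read backwards, each shifted +5: use reversed is esu. Two steps: reverse the string, then apply a Caesar shift of +5.
Applying it to reach: reverse → hcaer; then shift: h+5=m, c+5=h, a+5=f, e+5=j, r+5=w.

mhfjw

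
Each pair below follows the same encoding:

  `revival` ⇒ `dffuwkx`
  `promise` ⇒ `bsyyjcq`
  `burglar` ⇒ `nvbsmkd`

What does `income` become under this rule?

Shifts by position in revival: pos 0: r→d (+12), pos 1: e→f (+1), pos 2: v→f (+10), pos 3: i→u (+12), pos 4: v→w (+1), pos 5: a→k (+10) — repeating every 3. A repeating key of period 3 is used — shifts +12, +1, +10 over and over.
Applying it to income: i+12=u, n+1=o, c+10=m, o+12=a, m+1=n, e+10=o.

uomano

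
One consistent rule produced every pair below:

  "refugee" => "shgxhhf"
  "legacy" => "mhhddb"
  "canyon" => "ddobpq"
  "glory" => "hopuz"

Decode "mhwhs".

Shifts by position in refugee: pos 0: r→s (+1), pos 1: e→h (+3), pos 2: f→g (+1), pos 3: u→x (+3) — repeating every 2. A repeating key of period 2 is used — shifts +1, +3 over and over.
Undoing it on mhwhs: m−1=l, h−3=e, w−1=v, h−3=e, s−1=r.

lever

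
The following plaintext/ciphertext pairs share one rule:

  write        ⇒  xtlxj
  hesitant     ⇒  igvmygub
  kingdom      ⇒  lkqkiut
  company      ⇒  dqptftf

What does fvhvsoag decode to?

eternity

Each letter shifts forward by (position + 1), i.e. 1, 2, 3, … — the shift grows by one for each successive letter.
Reversing it on fvhvsoag: f−1=e, v−2=t, h−3=e, v−4=r, s−5=n, o−6=i, a−7=t, g−8=y.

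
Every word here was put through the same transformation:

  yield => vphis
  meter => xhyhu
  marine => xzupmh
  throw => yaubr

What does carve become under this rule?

This is an affine cipher: with a=0,…,z=25, each position x becomes (15x+25) mod 26.
Applying it to carve: c(2)→15·2+25≡3=d; a(0)→15·0+25≡25=z; r(17)→15·17+25≡20=u; v(21)→15·21+25≡2=c; e(4)→15·4+25≡7=h (all mod 26).

dzuch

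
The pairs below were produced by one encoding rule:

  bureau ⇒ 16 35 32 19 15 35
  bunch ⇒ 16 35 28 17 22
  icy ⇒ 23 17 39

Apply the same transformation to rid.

32 23 18

The number is (letter's place in the alphabet, a=1) + 14.
On rid: r=18→32, i=9→23, d=4→18.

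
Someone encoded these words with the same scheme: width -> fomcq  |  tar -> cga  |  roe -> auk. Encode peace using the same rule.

ykglk

The shift depends on letter class: consonant w→f is +9, but vowel i→o is +6. Vowels shift forward by 6 and consonants shift forward by 9.
Applying it to peace: p(cons)+9=y, e(vowel)+6=k, a(vowel)+6=g, c(cons)+9=l, e(vowel)+6=k.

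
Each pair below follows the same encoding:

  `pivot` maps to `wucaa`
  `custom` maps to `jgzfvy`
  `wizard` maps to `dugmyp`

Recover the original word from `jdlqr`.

A repeating key of period 2 is used — shifts +7, +12 over and over.
Decoding jdlqr: j−7=c, d−12=r, l−7=e, q−12=e, r−7=k.

creek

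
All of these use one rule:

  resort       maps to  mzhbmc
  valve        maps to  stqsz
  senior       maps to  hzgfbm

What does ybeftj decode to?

r(17)→m(12) and e(4)→z(25) fit y≡21x+19 (mod 26); the inverse of 21 mod 26 is 5. Each letter's alphabet position (a=0..z=25) is mapped through 21·x+19 mod 26 — an affine cipher.
Decoding ybeftj: y(24)→5·(24−19)≡25=z; b(1)→5·(1−19)≡14=o; e(4)→5·(4−19)≡3=d; f(5)→5·(5−19)≡8=i; t(19)→5·(19−19)≡0=a; j(9)→5·(9−19)≡2=c (all mod 26).

zodiac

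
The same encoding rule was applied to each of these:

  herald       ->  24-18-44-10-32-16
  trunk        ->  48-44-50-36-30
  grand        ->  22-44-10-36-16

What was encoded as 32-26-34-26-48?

h(#8)→24 and e(#5)→18: differences scale by 2, so n = 2·pos + 8. With a=1..z=26, the number is 2·pos + 8.
Reversing it on 32-26-34-26-48: 32→(32−8)÷2=12=l, 26→(26−8)÷2=9=i, 34→(34−8)÷2=13=m, 26→(26−8)÷2=9=i, 48→(48−8)÷2=20=t.

limit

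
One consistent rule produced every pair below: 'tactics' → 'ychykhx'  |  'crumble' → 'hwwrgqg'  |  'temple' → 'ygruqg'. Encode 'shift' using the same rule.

xmkky

The shift depends on letter class: consonant t→y is +5, but vowel a→c is +2. The rule splits by letter class: vowels +2, consonants +5.
Applying it to shift: s(cons)+5=x, h(cons)+5=m, i(vowel)+2=k, f(cons)+5=k, t(cons)+5=y.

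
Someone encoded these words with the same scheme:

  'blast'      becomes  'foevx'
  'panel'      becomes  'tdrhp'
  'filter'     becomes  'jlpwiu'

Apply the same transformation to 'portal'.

A repeating key of period 2 is used — shifts +4, +3 over and over.
On portal: p+4=t, o+3=r, r+4=v, t+3=w, a+4=e, l+3=o.

trvweo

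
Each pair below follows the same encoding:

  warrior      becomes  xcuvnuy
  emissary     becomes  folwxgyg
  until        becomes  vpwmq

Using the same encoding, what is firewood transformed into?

gkuibuvl

Letter i (0-indexed) is shifted by i+1, so successive shifts are 1, 2, 3, ….
For firewood: f+1=g, i+2=k, r+3=u, e+4=i, w+5=b, o+6=u, o+7=v, d+8=l.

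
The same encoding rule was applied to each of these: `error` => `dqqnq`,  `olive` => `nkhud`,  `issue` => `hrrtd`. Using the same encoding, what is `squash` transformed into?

rptzrg

Compare letters: e→d is +25, r→q is +25, r→q is +25 — a constant shift. It's a constant shift of +25 (ROT25).
On squash: s+25=r, q+25=p, u+25=t, a+25=z, s+25=r, h+25=g.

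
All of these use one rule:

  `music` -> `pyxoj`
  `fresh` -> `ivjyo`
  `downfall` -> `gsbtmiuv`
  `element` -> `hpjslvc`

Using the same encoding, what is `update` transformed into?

xtigam

In music: m→p is +3, u→y is +4, s→x is +5, i→o is +6 — the shift increases by 1 each position. The shift increases by 1 at each position, starting from +3: 3, 4, 5, ….
For update: u+3=x, p+4=t, d+5=i, a+6=g, t+7=a, e+8=m.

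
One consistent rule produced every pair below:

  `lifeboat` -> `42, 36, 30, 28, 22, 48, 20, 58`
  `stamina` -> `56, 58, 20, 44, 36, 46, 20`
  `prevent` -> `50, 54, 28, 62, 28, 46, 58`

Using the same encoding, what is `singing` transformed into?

56, 36, 46, 32, 36, 46, 32

l(#12)→42 and i(#9)→36: differences scale by 2, so n = 2·pos + 18. The formula is n = 2×(alphabet index, a=1) + 18.
On singing: s=19→56, i=9→36, n=14→46, g=7→32, i=9→36, n=14→46, g=7→32.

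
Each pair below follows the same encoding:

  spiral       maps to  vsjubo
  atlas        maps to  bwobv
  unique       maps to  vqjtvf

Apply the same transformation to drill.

gujoo

The shift depends on letter class: consonant s→v is +3, but vowel i→j is +1. Two shifts are in play — +1 for a/e/i/o/u, +3 for every other letter.
For drill: d(cons)+3=g, r(cons)+3=u, i(vowel)+1=j, l(cons)+3=o, l(cons)+3=o.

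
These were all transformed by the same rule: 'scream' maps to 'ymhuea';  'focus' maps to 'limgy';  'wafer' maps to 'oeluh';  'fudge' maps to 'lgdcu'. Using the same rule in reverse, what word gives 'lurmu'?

s(18)→y(24) and c(2)→m(12) fit y≡17x+4 (mod 26); the inverse of 17 mod 26 is 23. Each letter's alphabet position (a=0..z=25) is mapped through 17·x+4 mod 26 — an affine cipher.
Reversing it on lurmu: l(11)→23·(11−4)≡5=f; u(20)→23·(20−4)≡4=e; r(17)→23·(17−4)≡13=n; m(12)→23·(12−4)≡2=c; u(20)→23·(20−4)≡4=e (all mod 26).

fence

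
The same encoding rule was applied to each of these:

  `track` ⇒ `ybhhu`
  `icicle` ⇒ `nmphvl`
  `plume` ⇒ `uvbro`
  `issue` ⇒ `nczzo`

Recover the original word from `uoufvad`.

penalty

Shifts by position in track: pos 0: t→y (+5), pos 1: r→b (+10), pos 2: a→h (+7), pos 3: c→h (+5), pos 4: k→u (+10) — repeating every 3. The shifts repeat in a cycle of length 3: positions 0,1,… shift by +5, +10, +7, then the pattern repeats.
Reversing it on uoufvad: u−5=p, o−10=e, u−7=n, f−5=a, v−10=l, a−7=t, d−5=y.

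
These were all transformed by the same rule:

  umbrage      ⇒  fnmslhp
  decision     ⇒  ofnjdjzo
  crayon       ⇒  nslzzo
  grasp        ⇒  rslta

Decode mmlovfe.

The shifts repeat in a cycle of length 2: positions 0,1,… shift by +11, +1, then the pattern repeats.
Undoing it on mmlovfe: m−11=b, m−1=l, l−11=a, o−1=n, v−11=k, f−1=e, e−11=t.

blanket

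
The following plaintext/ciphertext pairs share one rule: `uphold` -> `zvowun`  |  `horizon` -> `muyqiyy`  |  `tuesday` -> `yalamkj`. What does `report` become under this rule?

The shift increases by 1 at each position, starting from +5: 5, 6, 7, ….
On report: r+5=w, e+6=k, p+7=w, o+8=w, r+9=a, t+10=d.

wkwwad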